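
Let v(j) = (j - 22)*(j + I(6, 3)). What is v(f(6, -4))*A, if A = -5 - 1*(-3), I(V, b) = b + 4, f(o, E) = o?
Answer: 416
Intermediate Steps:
I(V, b) = 4 + b
v(j) = (-22 + j)*(7 + j) (v(j) = (j - 22)*(j + (4 + 3)) = (-22 + j)*(j + 7) = (-22 + j)*(7 + j))
A = -2 (A = -5 + 3 = -2)
v(f(6, -4))*A = (-154 + 6² - 15*6)*(-2) = (-154 + 36 - 90)*(-2) = -208*(-2) = 416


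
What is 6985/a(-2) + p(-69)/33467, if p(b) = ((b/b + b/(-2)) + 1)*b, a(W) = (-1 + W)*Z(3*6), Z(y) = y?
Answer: -116951497/903609 ≈ -129.43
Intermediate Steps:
a(W) = -18 + 18*W (a(W) = (-1 + W)*(3*6) = (-1 + W)*18 = -18 + 18*W)
p(b) = b*(2 - b/2) (p(b) = ((1 + b*(-½)) + 1)*b = ((1 - b/2) + 1)*b = (2 - b/2)*b = b*(2 - b/2))
6985/a(-2) + p(-69)/33467 = 6985/(-18 + 18*(-2)) + ((½)*(-69)*(4 - 1*(-69)))/33467 = 6985/(-18 - 36) + ((½)*(-69)*(4 + 69))*(1/33467) = 6985/(-54) + ((½)*(-69)*73)*(1/33467) = 6985*(-1/54) - 5037/2*1/33467 = -6985/54 - 5037/66934 = -116951497/903609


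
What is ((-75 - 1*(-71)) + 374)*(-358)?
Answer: -132460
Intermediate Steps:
((-75 - 1*(-71)) + 374)*(-358) = ((-75 + 71) + 374)*(-358) = (-4 + 374)*(-358) = 370*(-358) = -132460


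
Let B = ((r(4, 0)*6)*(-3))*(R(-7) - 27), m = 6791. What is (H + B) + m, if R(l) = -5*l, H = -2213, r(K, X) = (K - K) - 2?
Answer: 4866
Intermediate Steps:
r(K, X) = -2 (r(K, X) = 0 - 2 = -2)
B = 288 (B = (-2*6*(-3))*(-5*(-7) - 27) = (-12*(-3))*(35 - 27) = 36*8 = 288)
(H + B) + m = (-2213 + 288) + 6791 = -1925 + 6791 = 4866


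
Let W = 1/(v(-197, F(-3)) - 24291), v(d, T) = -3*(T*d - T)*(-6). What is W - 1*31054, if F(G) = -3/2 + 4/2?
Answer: -809670943/26073 ≈ -31054.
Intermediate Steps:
F(G) = 1/2 (F(G) = -3*1/2 + 4*(1/2) = -3/2 + 2 = 1/2)
v(d, T) = -18*T + 18*T*d (v(d, T) = -3*(-T + T*d)*(-6) = (3*T - 3*T*d)*(-6) = -18*T + 18*T*d)
W = -1/26073 (W = 1/(18*(1/2)*(-1 - 197) - 24291) = 1/(18*(1/2)*(-198) - 24291) = 1/(-1782 - 24291) = 1/(-26073) = -1/26073 ≈ -3.8354e-5)
W - 1*31054 = -1/26073 - 1*31054 = -1/26073 - 31054 = -809670943/26073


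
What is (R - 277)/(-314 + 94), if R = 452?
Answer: -35/44 ≈ -0.79545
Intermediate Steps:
(R - 277)/(-314 + 94) = (452 - 277)/(-314 + 94) = 175/(-220) = 175*(-1/220) = -35/44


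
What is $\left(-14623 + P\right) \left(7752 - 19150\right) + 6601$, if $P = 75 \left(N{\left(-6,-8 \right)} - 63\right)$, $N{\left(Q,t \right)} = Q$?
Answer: $225664205$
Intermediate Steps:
$P = -5175$ ($P = 75 \left(-6 - 63\right) = 75 \left(-69\right) = -5175$)
$\left(-14623 + P\right) \left(7752 - 19150\right) + 6601 = \left(-14623 - 5175\right) \left(7752 - 19150\right) + 6601 = \left(-19798\right) \left(-11398\right) + 6601 = 225657604 + 6601 = 225664205$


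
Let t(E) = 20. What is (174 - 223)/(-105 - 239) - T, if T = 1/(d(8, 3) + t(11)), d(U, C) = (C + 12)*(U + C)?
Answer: 8721/63640 ≈ 0.13704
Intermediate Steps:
d(U, C) = (12 + C)*(C + U)
T = 1/185 (T = 1/((3**2 + 12*3 + 12*8 + 3*8) + 20) = 1/((9 + 36 + 96 + 24) + 20) = 1/(165 + 20) = 1/185 ≈ 0.0054054)
(174 - 223)/(-105 - 239) - T = (174 - 223)/(-105 - 239) - 1*1/185 = -49/(-344) - 1/185 = -49*(-1/344) - 1/185 = 49/344 - 1/185 = 8721/63640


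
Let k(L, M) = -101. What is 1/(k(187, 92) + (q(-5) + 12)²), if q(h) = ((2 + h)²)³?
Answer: 1/548980 ≈ 1.8216e-6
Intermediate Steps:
q(h) = (2 + h)⁶
1/(k(187, 92) + (q(-5) + 12)²) = 1/(-101 + ((2 - 5)⁶ + 12)²) = 1/(-101 + ((-3)⁶ + 12)²) = 1/(-101 + (729 + 12)²) = 1/(-101 + 741²) = 1/(-101 + 549081) = 1/548980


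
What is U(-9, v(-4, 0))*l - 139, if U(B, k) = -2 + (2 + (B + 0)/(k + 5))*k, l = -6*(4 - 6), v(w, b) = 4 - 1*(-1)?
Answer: -97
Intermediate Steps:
v(w, b) = 5 (v(w, b) = 4 + 1 = 5)
l = 12 (l = -6*(-2) = 12)
U(B, k) = -2 + k*(2 + B/(5 + k)) (U(B, k) = -2 + (2 + B/(5 + k))*k = -2 + k*(2 + B/(5 + k)))
U(-9, v(-4, 0))*l - 139 = ((-10 + 2*5**2 + 8*5 - 9*5)/(5 + 5))*12 - 139 = ((-10 + 2*25 + 40 - 45)/10)*12 - 139 = ((-10 + 50 + 40 - 45)/10)*12 - 139 = ((1/10)*35)*12 - 139 = (7/2)*12 - 139 = 42 - 139 = -97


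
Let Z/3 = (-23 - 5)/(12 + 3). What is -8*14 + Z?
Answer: -588/5 ≈ -117.60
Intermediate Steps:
Z = -28/5 (Z = 3*((-23 - 5)/(12 + 3)) = 3*(-28/15) = -28/5 ≈ -5.6000)
-8*14 + Z = -8*14 - 28/5 = -112 - 28/5 = -588/5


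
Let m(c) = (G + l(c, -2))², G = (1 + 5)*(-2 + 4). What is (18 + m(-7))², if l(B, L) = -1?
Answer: 19321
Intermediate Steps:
G = 12 (G = 6*2 = 12)
m(c) = 121 (m(c) = (12 - 1)² = 11² = 121)
(18 + m(-7))² = (18 + 121)² = 139² = 19321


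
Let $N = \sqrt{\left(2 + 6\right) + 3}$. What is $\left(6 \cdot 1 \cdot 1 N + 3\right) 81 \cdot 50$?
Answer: $12150 + 24300 \sqrt{11} \approx 92744.0$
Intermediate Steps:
$N = \sqrt{11}$ ($N = \sqrt{8 + 3} = \sqrt{11} \approx 3.3166$)
$\left(6 \cdot 1 \cdot 1 N + 3\right) 81 \cdot 50 = \left(6 \cdot 1 \cdot 1 \sqrt{11} + 3\right) 81 \cdot 50 = \left(6 \cdot 1 \sqrt{11} + 3\right) 81 \cdot 50 = \left(6 \sqrt{11} + 3\right) 81 \cdot 50 = \left(3 + 6 \sqrt{11}\right) 81 \cdot 50 = \left(243 + 486 \sqrt{11}\right) 50 = 12150 + 24300 \sqrt{11}$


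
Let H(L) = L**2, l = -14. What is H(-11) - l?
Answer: 135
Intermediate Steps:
H(-11) - l = (-11)**2 - 1*(-14) = 121 + 14 = 135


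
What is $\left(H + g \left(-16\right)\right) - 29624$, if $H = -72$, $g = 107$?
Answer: $-31408$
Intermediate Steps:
$\left(H + g \left(-16\right)\right) - 29624 = \left(-72 + 107 \left(-16\right)\right) - 29624 = \left(-72 - 1712\right) - 29624 = -1784 - 29624 = -31408$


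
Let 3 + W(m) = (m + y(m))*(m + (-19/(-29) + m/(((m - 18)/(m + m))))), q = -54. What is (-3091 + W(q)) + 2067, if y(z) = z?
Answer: 390985/29 ≈ 13482.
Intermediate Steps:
W(m) = -3 + 2*m*(19/29 + m + 2*m²/(-18 + m)) (W(m) = -3 + (m + m)*(m + (-19/(-29) + m/(((m - 18)/(m + m))))) = -3 + (2*m)*(m + (-19*(-1/29) + m/(((-18 + m)/((2*m)))))) = -3 + (2*m)*(m + (19/29 + m/(((-18 + m)*(1/(2*m)))))) = -3 + (2*m)*(m + (19/29 + m/(((-18 + m)/(2*m))))) = -3 + (2*m)*(m + (19/29 + m*(2*m/(-18 + m)))) = -3 + (2*m)*(m + (19/29 + 2*m²/(-18 + m))) = -3 + (2*m)*(19/29 + m + 2*m²/(-18 + m)) = -3 + 2*m*(19/29 + m + 2*m²/(-18 + m)))
(-3091 + W(q)) + 2067 = (-3091 + (1566 - 1006*(-54)² - 771*(-54) + 174*(-54)³)/(29*(-18 - 54))) + 2067 = (-3091 + (1/29)*(1566 - 1006*2916 + 41634 + 174*(-157464))/(-72)) + 2067 = (-3091 + (1/29)*(-1/72)*(1566 - 2933496 + 41634 - 27398736)) + 2067 = (-3091 + (1/29)*(-1/72)*(-30289032)) + 2067 = (-3091 + 420681/29) + 2067 = 331042/29 + 2067 = 390985/29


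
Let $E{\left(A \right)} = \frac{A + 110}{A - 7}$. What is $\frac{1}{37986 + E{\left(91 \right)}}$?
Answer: $\frac{28}{1063675} \approx 2.6324 \cdot 10^{-5}$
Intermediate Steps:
$E{\left(A \right)} = \frac{110 + A}{-7 + A}$
$\frac{1}{37986 + E{\left(91 \right)}} = \frac{1}{37986 + \frac{110 + 91}{-7 + 91}} = \frac{1}{37986 + \frac{1}{84} \cdot 201} = \frac{1}{37986 + \frac{67}{28}} = \frac{1}{\frac{1063675}{28}} = \frac{28}{1063675}$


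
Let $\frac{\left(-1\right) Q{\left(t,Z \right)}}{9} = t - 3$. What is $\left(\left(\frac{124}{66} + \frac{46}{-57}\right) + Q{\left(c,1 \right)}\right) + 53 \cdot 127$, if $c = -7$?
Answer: $\frac{1425813}{209} \approx 6822.1$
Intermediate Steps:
$Q{\left(t,Z \right)} = 27 - 9 t$ ($Q{\left(t,Z \right)} = - 9 \left(t - 3\right) = - 9 \left(-3 + t\right) = 27 - 9 t$)
$\left(\left(\frac{124}{66} + \frac{46}{-57}\right) + Q{\left(c,1 \right)}\right) + 53 \cdot 127 = \left(\left(\frac{124}{66} + \frac{46}{-57}\right) + \left(27 - -63\right)\right) + 53 \cdot 127 = \left(\left(124 \cdot \frac{1}{66} + 46 \left(- \frac{1}{57}\right)\right) + \left(27 + 63\right)\right) + 6731 = \left(\left(\frac{62}{33} - \frac{46}{57}\right) + 90\right) + 6731 = \left(\frac{224}{209} + 90\right) + 6731 = \frac{19034}{209} + 6731 = \frac{1425813}{209}$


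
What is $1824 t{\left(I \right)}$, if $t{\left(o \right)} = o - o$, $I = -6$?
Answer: $0$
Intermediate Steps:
$t{\left(o \right)} = 0$
$1824 t{\left(I \right)} = 1824 \cdot 0 = 0$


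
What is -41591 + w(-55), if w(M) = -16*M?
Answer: -40711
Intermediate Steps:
-41591 + w(-55) = -41591 - 16*(-55) = -41591 + 880 = -40711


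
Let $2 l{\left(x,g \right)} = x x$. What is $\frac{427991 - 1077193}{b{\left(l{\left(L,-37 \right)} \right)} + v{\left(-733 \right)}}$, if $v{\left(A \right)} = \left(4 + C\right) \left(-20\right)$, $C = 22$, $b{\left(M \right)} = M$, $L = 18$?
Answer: $\frac{324601}{179} \approx 1813.4$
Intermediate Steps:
$l{\left(x,g \right)} = \frac{x^{2}}{2}$ ($l{\left(x,g \right)} = \frac{x x}{2} = \frac{x^{2}}{2}$)
$v{\left(A \right)} = -520$ ($v{\left(A \right)} = \left(4 + 22\right) \left(-20\right) = 26 \left(-20\right) = -520$)
$\frac{427991 - 1077193}{b{\left(l{\left(L,-37 \right)} \right)} + v{\left(-733 \right)}} = \frac{427991 - 1077193}{\frac{18^{2}}{2} - 520} = - \frac{649202}{\frac{1}{2} \cdot 324 - 520} = - \frac{649202}{162 - 520} = - \frac{649202}{-358} = \left(-649202\right) \left(- \frac{1}{358}\right) = \frac{324601}{179}$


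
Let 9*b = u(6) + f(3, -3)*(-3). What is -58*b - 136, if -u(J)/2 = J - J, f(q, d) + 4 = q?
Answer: -466/3 ≈ -155.33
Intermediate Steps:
f(q, d) = -4 + q
u(J) = 0 (u(J) = -2*(J - J) = -2*0 = 0)
b = 1/3 (b = (0 + (-4 + 3)*(-3))/9 = (0 - 1*(-3))/9 = (0 + 3)/9 = (1/9)*3 = 1/3 ≈ 0.33333)
-58*b - 136 = -58*1/3 - 136 = -58/3 - 136 = -466/3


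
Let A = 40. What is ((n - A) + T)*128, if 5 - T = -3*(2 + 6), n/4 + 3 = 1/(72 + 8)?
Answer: -14688/5 ≈ -2937.6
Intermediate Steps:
n = -239/20 (n = -12 + 4/(72 + 8) = -12 + 4/80 = -12 + 4*(1/80) = -12 + 1/20 = -239/20 ≈ -11.950)
T = 29 (T = 5 - (-3)*(2 + 6) = 5 - (-3)*8 = 5 - 1*(-24) = 5 + 24 = 29)
((n - A) + T)*128 = ((-239/20 - 1*40) + 29)*128 = ((-239/20 - 40) + 29)*128 = (-1039/20 + 29)*128 = -459/20*128 = -14688/5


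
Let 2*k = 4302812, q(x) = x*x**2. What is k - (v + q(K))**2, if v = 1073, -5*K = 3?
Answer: 15633445146/15625 ≈ 1.0005e+6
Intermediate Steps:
K = -3/5 (K = -1/5*3 = -3/5 ≈ -0.60000)
q(x) = x**3
k = 2151406 (k = (1/2)*4302812 = 2151406)
k - (v + q(K))**2 = 2151406 - (1073 + (-3/5)**3)**2 = 2151406 - (1073 - 27/125)**2 = 2151406 - (134098/125)**2 = 2151406 - 1*17982273604/15625 = 2151406 - 17982273604/15625 = 15633445146/15625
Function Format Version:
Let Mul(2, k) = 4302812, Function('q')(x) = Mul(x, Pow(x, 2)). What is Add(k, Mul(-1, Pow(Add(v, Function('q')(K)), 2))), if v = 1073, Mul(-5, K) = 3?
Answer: Rational(15633445146, 15625) ≈ 1.0005e+6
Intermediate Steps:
K = Rational(-3, 5) (K = Mul(Rational(-1, 5), 3) = Rational(-3, 5) ≈ -0.60000)
Function('q')(x) = Pow(x, 3)
k = 2151406 (k = Mul(Rational(1, 2), 4302812) = 2151406)
Add(k, Mul(-1, Pow(Add(v, Function('q')(K)), 2))) = Add(2151406, Mul(-1, Pow(Add(1073, Pow(Rational(-3, 5), 3)), 2))) = Add(2151406, Mul(-1, Pow(Add(1073, Rational(-27, 125)), 2))) = Add(2151406, Mul(-1, Pow(Rational(134098, 125), 2))) = Add(2151406, Mul(-1, Rational(17982273604, 15625))) = Add(2151406, Rational(-17982273604, 15625)) = Rational(15633445146, 15625)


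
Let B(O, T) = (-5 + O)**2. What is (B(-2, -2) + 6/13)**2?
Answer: 413449/169 ≈ 2446.4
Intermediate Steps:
(B(-2, -2) + 6/13)**2 = ((-5 - 2)**2 + 6/13)**2 = ((-7)**2 + 6*(1/13))**2 = (49 + 6/13)**2 = (643/13)**2 = 413449/169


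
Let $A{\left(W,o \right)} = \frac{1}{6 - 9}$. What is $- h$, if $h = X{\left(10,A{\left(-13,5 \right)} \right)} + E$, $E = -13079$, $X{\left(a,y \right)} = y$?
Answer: $\frac{39238}{3} \approx 13079.0$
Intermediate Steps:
$A{\left(W,o \right)} = - \frac{1}{3}$ ($A{\left(W,o \right)} = \frac{1}{-3} = - \frac{1}{3}$)
$h = - \frac{39238}{3}$ ($h = - \frac{1}{3} - 13079 = - \frac{39238}{3} \approx -13079.0$)
$- h = \left(-1\right) \left(- \frac{39238}{3}\right) = \frac{39238}{3}$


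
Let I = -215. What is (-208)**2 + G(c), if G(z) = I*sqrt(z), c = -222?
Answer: 43264 - 215*I*sqrt(222) ≈ 43264.0 - 3203.4*I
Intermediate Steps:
G(z) = -215*sqrt(z)
(-208)**2 + G(c) = (-208)**2 - 215*I*sqrt(222) = 43264 - 215*I*sqrt(222)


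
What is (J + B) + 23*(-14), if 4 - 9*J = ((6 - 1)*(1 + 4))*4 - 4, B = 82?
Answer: -2252/9 ≈ -250.22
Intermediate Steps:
J = -92/9 (J = 4/9 - (((6 - 1)*(1 + 4))*4 - 4)/9 = 4/9 - ((5*5)*4 - 4)/9 = 4/9 - (25*4 - 4)/9 = 4/9 - (100 - 4)/9 = 4/9 - 1/9*96 = 4/9 - 32/3 = -92/9 ≈ -10.222)
(J + B) + 23*(-14) = (-92/9 + 82) + 23*(-14) = 646/9 - 322 = -2252/9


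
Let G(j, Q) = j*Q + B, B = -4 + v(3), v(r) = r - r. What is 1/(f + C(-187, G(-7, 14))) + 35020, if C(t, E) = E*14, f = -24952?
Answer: 923827599/26380 ≈ 35020.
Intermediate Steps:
v(r) = 0
B = -4 (B = -4 + 0 = -4)
G(j, Q) = -4 + Q*j (G(j, Q) = j*Q - 4 = Q*j - 4 = -4 + Q*j)
C(t, E) = 14*E
1/(f + C(-187, G(-7, 14))) + 35020 = 1/(-24952 + 14*(-4 + 14*(-7))) + 35020 = 1/(-24952 + 14*(-4 - 98)) + 35020 = 1/(-24952 + 14*(-102)) + 35020 = 1/(-24952 - 1428) + 35020 = 1/(-26380) + 35020 = -1/26380 + 35020 = 923827599/26380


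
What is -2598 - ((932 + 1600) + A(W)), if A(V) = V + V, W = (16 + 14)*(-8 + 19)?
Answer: -5790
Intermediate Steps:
W = 330 (W = 30*11 = 330)
A(V) = 2*V
-2598 - ((932 + 1600) + A(W)) = -2598 - ((932 + 1600) + 2*330) = -2598 - (2532 + 660) = -2598 - 1*3192 = -2598 - 3192 = -5790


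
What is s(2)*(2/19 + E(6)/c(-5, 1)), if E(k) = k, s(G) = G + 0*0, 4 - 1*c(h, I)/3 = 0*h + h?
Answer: 112/171 ≈ 0.65497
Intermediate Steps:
c(h, I) = 12 - 3*h (c(h, I) = 12 - 3*(0*h + h) = 12 - 3*(0 + h) = 12 - 3*h)
s(G) = G (s(G) = G + 0 = G)
s(2)*(2/19 + E(6)/c(-5, 1)) = 2*(2/19 + 6/(12 - 3*(-5))) = 2*(2*(1/19) + 6/(12 + 15)) = 2*(2/19 + 6/27) = 2*(2/19 + 6*(1/27)) = 2*(2/19 + 2/9) = 2*(56/171) = 112/171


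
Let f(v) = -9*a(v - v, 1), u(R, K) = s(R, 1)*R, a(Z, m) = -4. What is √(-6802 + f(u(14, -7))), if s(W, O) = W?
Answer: I*√6766 ≈ 82.256*I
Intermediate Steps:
u(R, K) = R² (u(R, K) = R*R = R²)
f(v) = 36 (f(v) = -9*(-4) = 36)
√(-6802 + f(u(14, -7))) = √(-6802 + 36) = √(-6766) = I*√6766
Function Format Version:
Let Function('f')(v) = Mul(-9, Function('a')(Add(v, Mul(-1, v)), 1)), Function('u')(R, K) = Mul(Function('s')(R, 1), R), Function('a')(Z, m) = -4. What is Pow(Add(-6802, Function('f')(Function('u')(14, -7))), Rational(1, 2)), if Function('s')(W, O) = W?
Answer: Mul(I, Pow(6766, Rational(1, 2))) ≈ Mul(82.256, I)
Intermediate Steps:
Function('u')(R, K) = Pow(R, 2) (Function('u')(R, K) = Mul(R, R) = Pow(R, 2))
Function('f')(v) = 36 (Function('f')(v) = Mul(-9, -4) = 36)
Pow(Add(-6802, Function('f')(Function('u')(14, -7))), Rational(1, 2)) = Pow(Add(-6802, 36), Rational(1, 2)) = Pow(-6766, Rational(1, 2)) = Mul(I, Pow(6766, Rational(1, 2)))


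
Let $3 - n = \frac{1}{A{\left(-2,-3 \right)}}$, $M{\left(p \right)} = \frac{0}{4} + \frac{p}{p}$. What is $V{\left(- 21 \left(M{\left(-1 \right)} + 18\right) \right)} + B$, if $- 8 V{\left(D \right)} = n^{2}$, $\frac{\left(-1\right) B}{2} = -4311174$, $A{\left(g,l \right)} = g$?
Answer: $\frac{275915087}{32} \approx 8.6224 \cdot 10^{6}$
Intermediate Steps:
$M{\left(p \right)} = 1$ ($M{\left(p \right)} = 0 \cdot \frac{1}{4} + 1 = 0 + 1 = 1$)
$B = 8622348$ ($B = \left(-2\right) \left(-4311174\right) = 8622348$)
$n = \frac{7}{2}$ ($n = 3 - \frac{1}{-2} = 3 - - \frac{1}{2} = 3 + \frac{1}{2} = \frac{7}{2} \approx 3.5$)
$V{\left(D \right)} = - \frac{49}{32}$ ($V{\left(D \right)} = - \frac{\left(\frac{7}{2}\right)^{2}}{8} = \left(- \frac{1}{8}\right) \frac{49}{4} = - \frac{49}{32}$)
$V{\left(- 21 \left(M{\left(-1 \right)} + 18\right) \right)} + B = - \frac{49}{32} + 8622348 = \frac{275915087}{32}$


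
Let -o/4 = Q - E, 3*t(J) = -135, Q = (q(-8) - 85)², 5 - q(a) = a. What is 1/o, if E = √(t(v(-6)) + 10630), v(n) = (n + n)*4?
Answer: -1296/26863271 - √10585/107453084 ≈ -4.9202e-5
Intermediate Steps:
v(n) = 8*n (v(n) = (2*n)*4 = 8*n)
q(a) = 5 - a
Q = 5184 (Q = ((5 - 1*(-8)) - 85)² = ((5 + 8) - 85)² = (13 - 85)² = (-72)² = 5184)
t(J) = -45 (t(J) = (⅓)*(-135) = -45)
E = √10585 (E = √(-45 + 10630) = √10585 ≈ 102.88)
o = -20736 + 4*√10585 (o = -4*(5184 - √10585) = -20736 + 4*√10585 ≈ -20324.)
1/o = 1/(-20736 + 4*√10585)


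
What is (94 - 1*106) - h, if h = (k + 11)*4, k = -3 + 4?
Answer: -60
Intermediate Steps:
k = 1
h = 48 (h = (1 + 11)*4 = 12*4 = 48)
(94 - 1*106) - h = (94 - 1*106) - 1*48 = (94 - 106) - 48 = -12 - 48 = -60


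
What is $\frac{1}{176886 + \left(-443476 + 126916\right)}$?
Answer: $- \frac{1}{139674} \approx -7.1595 \cdot 10^{-6}$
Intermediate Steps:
$\frac{1}{176886 + \left(-443476 + 126916\right)} = \frac{1}{176886 - 316560} = \frac{1}{-139674} = - \frac{1}{139674}$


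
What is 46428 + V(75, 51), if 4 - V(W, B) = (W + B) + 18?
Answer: 46288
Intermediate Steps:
V(W, B) = -14 - B - W (V(W, B) = 4 - ((W + B) + 18) = 4 - ((B + W) + 18) = 4 - (18 + B + W) = 4 + (-18 - B - W) = -14 - B - W)
46428 + V(75, 51) = 46428 + (-14 - 1*51 - 1*75) = 46428 + (-14 - 51 - 75) = 46428 - 140 = 46288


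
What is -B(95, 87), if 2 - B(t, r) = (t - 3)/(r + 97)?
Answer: -3/2 ≈ -1.5000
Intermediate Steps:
B(t, r) = 2 - (-3 + t)/(97 + r) (B(t, r) = 2 - (t - 3)/(r + 97) = 2 - (-3 + t)/(97 + r))
-B(95, 87) = -(197 - 1*95 + 2*87)/(97 + 87) = -(197 - 95 + 174)/184 = -276/184 = -1*3/2 = -3/2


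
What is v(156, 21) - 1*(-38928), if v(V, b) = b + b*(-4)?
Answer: 38865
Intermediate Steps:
v(V, b) = -3*b (v(V, b) = b - 4*b = -3*b)
v(156, 21) - 1*(-38928) = -3*21 - 1*(-38928) = -63 + 38928 = 38865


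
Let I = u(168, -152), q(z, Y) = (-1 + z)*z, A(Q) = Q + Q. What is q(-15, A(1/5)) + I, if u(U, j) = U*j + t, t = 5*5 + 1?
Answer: -25270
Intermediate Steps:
A(Q) = 2*Q
t = 26 (t = 25 + 1 = 26)
q(z, Y) = z*(-1 + z)
u(U, j) = 26 + U*j (u(U, j) = U*j + 26 = 26 + U*j)
I = -25510 (I = 26 + 168*(-152) = 26 - 25536 = -25510)
q(-15, A(1/5)) + I = -15*(-1 - 15) - 25510 = -15*(-16) - 25510 = 240 - 25510 = -25270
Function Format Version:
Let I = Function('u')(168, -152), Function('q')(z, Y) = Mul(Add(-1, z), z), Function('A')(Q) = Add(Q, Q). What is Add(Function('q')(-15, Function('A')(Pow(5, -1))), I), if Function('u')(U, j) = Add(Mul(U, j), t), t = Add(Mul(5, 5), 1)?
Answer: -25270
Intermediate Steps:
Function('A')(Q) = Mul(2, Q)
t = 26 (t = Add(25, 1) = 26)
Function('q')(z, Y) = Mul(z, Add(-1, z))
Function('u')(U, j) = Add(26, Mul(U, j)) (Function('u')(U, j) = Add(Mul(U, j), 26) = Add(26, Mul(U, j)))
I = -25510 (I = Add(26, Mul(168, -152)) = Add(26, -25536) = -25510)
Add(Function('q')(-15, Function('A')(Pow(5, -1))), I) = Add(Mul(-15, Add(-1, -15)), -25510) = Add(Mul(-15, -16), -25510) = Add(240, -25510) = -25270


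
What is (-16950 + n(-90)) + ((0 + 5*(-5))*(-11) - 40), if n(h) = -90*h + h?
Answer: -8705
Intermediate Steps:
n(h) = -89*h
(-16950 + n(-90)) + ((0 + 5*(-5))*(-11) - 40) = (-16950 - 89*(-90)) + ((0 + 5*(-5))*(-11) - 40) = (-16950 + 8010) + ((0 - 25)*(-11) - 40) = -8940 + (-25*(-11) - 40) = -8940 + (275 - 40) = -8940 + 235 = -8705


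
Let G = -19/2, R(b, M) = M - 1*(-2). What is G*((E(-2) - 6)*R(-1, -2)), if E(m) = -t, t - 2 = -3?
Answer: 0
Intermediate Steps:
R(b, M) = 2 + M (R(b, M) = M + 2 = 2 + M)
t = -1 (t = 2 - 3 = -1)
E(m) = 1 (E(m) = -1*(-1) = 1)
G = -19/2 (G = -19*½ = -19/2 ≈ -9.5000)
G*((E(-2) - 6)*R(-1, -2)) = -19*(1 - 6)*(2 - 2)/2 = -(-95)*0/2 = -19/2*0 = 0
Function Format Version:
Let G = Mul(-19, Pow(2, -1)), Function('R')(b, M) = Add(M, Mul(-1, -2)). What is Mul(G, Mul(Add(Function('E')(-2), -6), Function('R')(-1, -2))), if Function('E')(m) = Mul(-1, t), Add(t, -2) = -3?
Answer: 0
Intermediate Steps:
Function('R')(b, M) = Add(2, M) (Function('R')(b, M) = Add(M, 2) = Add(2, M))
t = -1 (t = Add(2, -3) = -1)
Function('E')(m) = 1 (Function('E')(m) = Mul(-1, -1) = 1)
G = Rational(-19, 2) (G = Mul(-19, Rational(1, 2)) = Rational(-19, 2) ≈ -9.5000)
Mul(G, Mul(Add(Function('E')(-2), -6), Function('R')(-1, -2))) = Mul(Rational(-19, 2), Mul(Add(1, -6), Add(2, -2))) = Mul(Rational(-19, 2), Mul(-5, 0)) = Mul(Rational(-19, 2), 0) = 0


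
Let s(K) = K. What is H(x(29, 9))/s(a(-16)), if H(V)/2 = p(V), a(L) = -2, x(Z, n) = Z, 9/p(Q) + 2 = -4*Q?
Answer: 9/118 ≈ 0.076271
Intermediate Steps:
p(Q) = 9/(-2 - 4*Q)
H(V) = -18/(2 + 4*V) (H(V) = 2*(-9/(2 + 4*V)) = -18/(2 + 4*V))
H(x(29, 9))/s(a(-16)) = -9/(1 + 2*29)/(-2) = -9/(1 + 58)*(-½) = -9/59*(-½) = 9/118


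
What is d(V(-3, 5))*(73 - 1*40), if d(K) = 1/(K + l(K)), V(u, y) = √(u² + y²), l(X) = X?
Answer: 33*√34/68 ≈ 2.8297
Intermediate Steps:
d(K) = 1/(2*K) (d(K) = 1/(K + K) = 1/(2*K))
d(V(-3, 5))*(73 - 1*40) = (1/(2*(√((-3)² + 5²))))*(73 - 1*40) = (1/(2*(√(9 + 25))))*(73 - 40) = (1/(2*(√34)))*33 = ((√34/34)/2)*33 = (√34/68)*33 = 33*√34/68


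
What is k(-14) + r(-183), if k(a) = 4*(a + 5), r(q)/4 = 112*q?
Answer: -82020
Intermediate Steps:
r(q) = 448*q (r(q) = 4*(112*q) = 448*q)
k(a) = 20 + 4*a (k(a) = 4*(5 + a) = 20 + 4*a)
k(-14) + r(-183) = (20 + 4*(-14)) + 448*(-183) = (20 - 56) - 81984 = -36 - 81984 = -82020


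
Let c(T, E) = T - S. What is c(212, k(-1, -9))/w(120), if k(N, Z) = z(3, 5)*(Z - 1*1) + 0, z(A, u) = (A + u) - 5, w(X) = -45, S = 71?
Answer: -47/15 ≈ -3.1333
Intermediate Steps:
z(A, u) = -5 + A + u
k(N, Z) = -3 + 3*Z (k(N, Z) = (-5 + 3 + 5)*(Z - 1*1) + 0 = 3*(Z - 1) + 0 = 3*(-1 + Z) + 0 = (-3 + 3*Z) + 0 = -3 + 3*Z)
c(T, E) = -71 + T (c(T, E) = T - 1*71 = T - 71 = -71 + T)
c(212, k(-1, -9))/w(120) = (-71 + 212)/(-45) = 141*(-1/45) = -47/15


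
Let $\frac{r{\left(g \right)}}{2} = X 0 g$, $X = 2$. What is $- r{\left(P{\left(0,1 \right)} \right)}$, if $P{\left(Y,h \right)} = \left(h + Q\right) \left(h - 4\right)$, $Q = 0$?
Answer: $0$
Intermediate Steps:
$P{\left(Y,h \right)} = h \left(-4 + h\right)$ ($P{\left(Y,h \right)} = \left(h + 0\right) \left(h - 4\right) = h \left(-4 + h\right)$)
$r{\left(g \right)} = 0$ ($r{\left(g \right)} = 2 \cdot 2 \cdot 0 g = 2 \cdot 0 g = 2 \cdot 0 = 0$)
$- r{\left(P{\left(0,1 \right)} \right)} = \left(-1\right) 0 = 0$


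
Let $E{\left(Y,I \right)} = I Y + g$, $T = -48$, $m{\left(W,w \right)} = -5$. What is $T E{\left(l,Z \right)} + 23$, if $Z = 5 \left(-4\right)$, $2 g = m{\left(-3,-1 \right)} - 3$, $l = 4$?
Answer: $4055$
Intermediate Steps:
$g = -4$ ($g = \frac{-5 - 3}{2} = \frac{1}{2} \left(-8\right) = -4$)
$Z = -20$
$E{\left(Y,I \right)} = -4 + I Y$ ($E{\left(Y,I \right)} = I Y - 4 = -4 + I Y$)
$T E{\left(l,Z \right)} + 23 = - 48 \left(-4 - 80\right) + 23 = \left(-48\right) \left(-84\right) + 23 = 4032 + 23 = 4055$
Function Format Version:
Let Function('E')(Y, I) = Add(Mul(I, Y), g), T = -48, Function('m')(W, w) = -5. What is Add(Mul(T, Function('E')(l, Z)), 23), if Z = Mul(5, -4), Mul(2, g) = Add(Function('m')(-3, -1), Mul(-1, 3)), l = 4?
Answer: 4055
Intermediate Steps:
g = -4 (g = Mul(Rational(1, 2), Add(-5, Mul(-1, 3))) = Mul(Rational(1, 2), Add(-5, -3)) = Mul(Rational(1, 2), -8) = -4)
Z = -20
Function('E')(Y, I) = Add(-4, Mul(I, Y)) (Function('E')(Y, I) = Add(Mul(I, Y), -4) = Add(-4, Mul(I, Y)))
Add(Mul(T, Function('E')(l, Z)), 23) = Add(Mul(-48, Add(-4, Mul(-20, 4))), 23) = Add(Mul(-48, Add(-4, -80)), 23) = Add(Mul(-48, -84), 23) = Add(4032, 23) = 4055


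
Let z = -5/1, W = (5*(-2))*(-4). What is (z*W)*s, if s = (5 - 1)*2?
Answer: -1600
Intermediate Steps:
W = 40 (W = -10*(-4) = 40)
z = -5 (z = -5*1 = -5)
s = 8 (s = 4*2 = 8)
(z*W)*s = -5*40*8 = -200*8 = -1600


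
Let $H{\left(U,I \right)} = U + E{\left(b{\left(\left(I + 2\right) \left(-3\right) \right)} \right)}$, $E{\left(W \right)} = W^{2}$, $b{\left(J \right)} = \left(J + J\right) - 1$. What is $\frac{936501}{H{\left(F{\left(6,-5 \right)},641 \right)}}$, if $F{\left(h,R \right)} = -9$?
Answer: $\frac{936501}{14891872} \approx 0.062887$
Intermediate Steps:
$b{\left(J \right)} = -1 + 2 J$ ($b{\left(J \right)} = 2 J - 1 = -1 + 2 J$)
$H{\left(U,I \right)} = U + \left(-13 - 6 I\right)^{2}$ ($H{\left(U,I \right)} = U + \left(-1 + 2 \left(I + 2\right) \left(-3\right)\right)^{2} = U + \left(-1 + 2 \left(2 + I\right) \left(-3\right)\right)^{2} = U + \left(-1 + 2 \left(-6 - 3 I\right)\right)^{2} = U + \left(-1 - \left(12 + 6 I\right)\right)^{2} = U + \left(-13 - 6 I\right)^{2}$)
$\frac{936501}{H{\left(F{\left(6,-5 \right)},641 \right)}} = \frac{936501}{-9 + \left(13 + 6 \cdot 641\right)^{2}} = \frac{936501}{-9 + \left(13 + 3846\right)^{2}} = \frac{936501}{-9 + 3859^{2}} = \frac{936501}{-9 + 14891881} = \frac{936501}{14891872}$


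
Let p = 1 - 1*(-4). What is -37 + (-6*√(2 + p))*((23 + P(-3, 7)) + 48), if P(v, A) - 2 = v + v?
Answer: -37 - 402*√7 ≈ -1100.6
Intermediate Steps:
p = 5 (p = 1 + 4 = 5)
P(v, A) = 2 + 2*v (P(v, A) = 2 + (v + v) = 2 + 2*v)
-37 + (-6*√(2 + p))*((23 + P(-3, 7)) + 48) = -37 + (-6*√(2 + 5))*((23 + (2 + 2*(-3))) + 48) = -37 + (-6*√7)*((23 + (2 - 6)) + 48) = -37 + (-6*√7)*((23 - 4) + 48) = -37 + (-6*√7)*(19 + 48) = -37 - 6*√7*67 = -37 - 402*√7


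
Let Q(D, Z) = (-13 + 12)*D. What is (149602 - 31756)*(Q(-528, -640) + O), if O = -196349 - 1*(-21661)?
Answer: -20524059360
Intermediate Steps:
Q(D, Z) = -D
O = -174688 (O = -196349 + 21661 = -174688)
(149602 - 31756)*(Q(-528, -640) + O) = (149602 - 31756)*(-1*(-528) - 174688) = 117846*(528 - 174688) = 117846*(-174160) = -20524059360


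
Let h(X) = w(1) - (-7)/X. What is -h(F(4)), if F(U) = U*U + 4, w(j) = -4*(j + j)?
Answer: 153/20 ≈ 7.6500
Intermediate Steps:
w(j) = -8*j
F(U) = 4 + U² (F(U) = U² + 4 = 4 + U²)
h(X) = -8 + 7/X (h(X) = -8*1 - (-7)/X = -8 + 7/X)
-h(F(4)) = -(-8 + 7/(4 + 4²)) = -(-8 + 7/(4 + 16)) = -(-8 + 7/20) = -1*(-153/20) = 153/20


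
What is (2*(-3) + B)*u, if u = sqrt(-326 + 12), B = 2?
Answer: -4*I*sqrt(314) ≈ -70.88*I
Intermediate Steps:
u = I*sqrt(314) (u = sqrt(-314) = I*sqrt(314) ≈ 17.72*I)
(2*(-3) + B)*u = (2*(-3) + 2)*(I*sqrt(314)) = (-6 + 2)*(I*sqrt(314)) = -4*I*sqrt(314)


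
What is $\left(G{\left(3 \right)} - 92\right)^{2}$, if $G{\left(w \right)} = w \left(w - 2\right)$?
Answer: $7921$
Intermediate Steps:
$G{\left(w \right)} = w \left(-2 + w\right)$
$\left(G{\left(3 \right)} - 92\right)^{2} = \left(3 \left(-2 + 3\right) - 92\right)^{2} = \left(3 \cdot 1 - 92\right)^{2} = \left(3 - 92\right)^{2} = \left(-89\right)^{2} = 7921$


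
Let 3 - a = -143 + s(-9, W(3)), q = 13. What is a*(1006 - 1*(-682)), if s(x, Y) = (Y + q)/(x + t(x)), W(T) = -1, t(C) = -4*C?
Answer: 2211280/9 ≈ 2.4570e+5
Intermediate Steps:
s(x, Y) = -(13 + Y)/(3*x) (s(x, Y) = (Y + 13)/(x - 4*x) = (13 + Y)/((-3*x)) = (13 + Y)*(-1/(3*x)) = -(13 + Y)/(3*x))
a = 1310/9 (a = 3 - (-143 + (⅓)*(-13 - 1*(-1))/(-9)) = 3 - (-143 + (⅓)*(-⅑)*(-13 + 1)) = 3 - (-143 + (⅓)*(-⅑)*(-12)) = 3 - (-143 + 4/9) = 3 - 1*(-1283/9) = 3 + 1283/9 = 1310/9 ≈ 145.56)
a*(1006 - 1*(-682)) = 1310*(1006 - 1*(-682))/9 = 1310*(1006 + 682)/9 = (1310/9)*1688 = 2211280/9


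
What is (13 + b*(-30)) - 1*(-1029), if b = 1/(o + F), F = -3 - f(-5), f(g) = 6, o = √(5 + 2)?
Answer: 38689/37 + 15*√7/37 ≈ 1046.7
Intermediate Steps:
o = √7 ≈ 2.6458
F = -9 (F = -3 - 1*6 = -3 - 6 = -9)
b = 1/(-9 + √7) (b = 1/(√7 - 9) = 1/(-9 + √7) ≈ -0.15738)
(13 + b*(-30)) - 1*(-1029) = (13 + (-9/74 - √7/74)*(-30)) - 1*(-1029) = (13 + (135/37 + 15*√7/37)) + 1029 = (616/37 + 15*√7/37) + 1029 = 38689/37 + 15*√7/37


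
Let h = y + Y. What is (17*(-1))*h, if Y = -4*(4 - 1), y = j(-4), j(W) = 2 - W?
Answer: 102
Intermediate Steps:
y = 6 (y = 2 - 1*(-4) = 2 + 4 = 6)
Y = -12 (Y = -4*3 = -12)
h = -6 (h = 6 - 12 = -6)
(17*(-1))*h = (17*(-1))*(-6) = -17*(-6) = 102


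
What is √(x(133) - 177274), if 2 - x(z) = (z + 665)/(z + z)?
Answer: 5*I*√7091 ≈ 421.04*I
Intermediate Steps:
x(z) = 2 - (665 + z)/(2*z) (x(z) = 2 - (z + 665)/(z + z) = 2 - (665 + z)/(2*z))
√(x(133) - 177274) = √((½)*(-665 + 3*133)/133 - 177274) = √((½)*(1/133)*(-665 + 399) - 177274) = √((½)*(1/133)*(-266) - 177274) = √(-1 - 177274) = √(-177275) = 5*I*√7091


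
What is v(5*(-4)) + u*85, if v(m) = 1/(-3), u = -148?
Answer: -37741/3 ≈ -12580.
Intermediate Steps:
v(m) = -⅓
v(5*(-4)) + u*85 = -⅓ - 148*85 = -⅓ - 12580 = -37741/3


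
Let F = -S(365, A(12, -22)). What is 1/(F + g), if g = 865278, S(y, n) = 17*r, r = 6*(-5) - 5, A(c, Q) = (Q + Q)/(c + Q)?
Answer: 1/865873 ≈ 1.1549e-6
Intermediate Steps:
A(c, Q) = 2*Q/(Q + c) (A(c, Q) = (2*Q)/(Q + c) = 2*Q/(Q + c))
r = -35 (r = -30 - 5 = -35)
S(y, n) = -595 (S(y, n) = 17*(-35) = -595)
F = 595 (F = -1*(-595) = 595)
1/(F + g) = 1/(595 + 865278) = 1/865873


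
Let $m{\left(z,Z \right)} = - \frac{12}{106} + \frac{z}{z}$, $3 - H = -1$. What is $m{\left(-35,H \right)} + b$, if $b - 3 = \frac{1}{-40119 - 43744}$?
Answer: $\frac{17275725}{4444739} \approx 3.8868$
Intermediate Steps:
$H = 4$ ($H = 3 - -1 = 3 + 1 = 4$)
$m{\left(z,Z \right)} = \frac{47}{53}$ ($m{\left(z,Z \right)} = \left(-12\right) \frac{1}{106} + 1 = - \frac{6}{53} + 1 = \frac{47}{53}$)
$b = \frac{251588}{83863}$ ($b = 3 + \frac{1}{-40119 - 43744} = 3 + \frac{1}{-83863} = 3 - \frac{1}{83863} = \frac{251588}{83863} \approx 3.0$)
$m{\left(-35,H \right)} + b = \frac{47}{53} + \frac{251588}{83863} = \frac{17275725}{4444739}$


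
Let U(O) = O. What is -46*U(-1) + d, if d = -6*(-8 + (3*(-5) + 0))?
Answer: 184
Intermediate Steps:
d = 138 (d = -6*(-8 + (-15 + 0)) = -6*(-8 - 15) = -6*(-23) = 138)
-46*U(-1) + d = -46*(-1) + 138 = 46 + 138 = 184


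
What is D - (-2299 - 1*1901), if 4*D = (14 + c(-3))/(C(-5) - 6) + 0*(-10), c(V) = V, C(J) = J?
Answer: 16799/4 ≈ 4199.8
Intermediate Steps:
D = -¼ (D = ((14 - 3)/(-5 - 6) + 0*(-10))/4 = (11/(-11) + 0)/4 = (11*(-1/11) + 0)/4 = (-1 + 0)/4 = (¼)*(-1) = -¼ ≈ -0.25000)
D - (-2299 - 1*1901) = -¼ - (-2299 - 1*1901) = -¼ - (-2299 - 1901) = -¼ - 1*(-4200) = -¼ + 4200 = 16799/4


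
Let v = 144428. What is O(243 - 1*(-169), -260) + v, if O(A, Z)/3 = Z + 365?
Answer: 144743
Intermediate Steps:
O(A, Z) = 1095 + 3*Z (O(A, Z) = 3*(Z + 365) = 3*(365 + Z) = 1095 + 3*Z)
O(243 - 1*(-169), -260) + v = (1095 + 3*(-260)) + 144428 = (1095 - 780) + 144428 = 315 + 144428 = 144743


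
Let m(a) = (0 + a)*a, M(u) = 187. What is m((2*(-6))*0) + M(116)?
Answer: 187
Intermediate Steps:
m(a) = a**2 (m(a) = a*a = a**2)
m((2*(-6))*0) + M(116) = ((2*(-6))*0)**2 + 187 = (-12*0)**2 + 187 = 0**2 + 187 = 0 + 187 = 187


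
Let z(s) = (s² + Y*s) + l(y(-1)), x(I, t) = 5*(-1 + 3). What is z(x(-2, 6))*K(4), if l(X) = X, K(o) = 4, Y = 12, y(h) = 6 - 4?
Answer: 888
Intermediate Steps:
y(h) = 2
x(I, t) = 10 (x(I, t) = 5*2 = 10)
z(s) = 2 + s² + 12*s (z(s) = (s² + 12*s) + 2 = 2 + s² + 12*s)
z(x(-2, 6))*K(4) = (2 + 10² + 12*10)*4 = (2 + 100 + 120)*4 = 222*4 = 888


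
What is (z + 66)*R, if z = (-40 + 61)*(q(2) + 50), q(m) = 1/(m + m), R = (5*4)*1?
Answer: 22425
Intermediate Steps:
R = 20 (R = 20*1 = 20)
q(m) = 1/(2*m)
z = 4221/4 (z = (-40 + 61)*((½)/2 + 50) = 21*((½)*(½) + 50) = 21*(¼ + 50) = 21*(201/4) = 4221/4 ≈ 1055.3)
(z + 66)*R = (4221/4 + 66)*20 = (4485/4)*20 = 22425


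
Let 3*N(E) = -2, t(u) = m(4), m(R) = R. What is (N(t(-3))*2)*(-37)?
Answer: 148/3 ≈ 49.333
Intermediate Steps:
t(u) = 4
N(E) = -⅔ (N(E) = (⅓)*(-2) = -⅔)
(N(t(-3))*2)*(-37) = -⅔*2*(-37) = -4/3*(-37) = 148/3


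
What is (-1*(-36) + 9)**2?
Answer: 2025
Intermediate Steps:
(-1*(-36) + 9)**2 = (36 + 9)**2 = 45**2 = 2025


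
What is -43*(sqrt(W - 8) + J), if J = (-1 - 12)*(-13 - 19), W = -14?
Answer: -17888 - 43*I*sqrt(22) ≈ -17888.0 - 201.69*I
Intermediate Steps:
J = 416 (J = -13*(-32) = 416)
-43*(sqrt(W - 8) + J) = -43*(sqrt(-14 - 8) + 416) = -43*(sqrt(-22) + 416) = -43*(I*sqrt(22) + 416) = -43*(416 + I*sqrt(22)) = -17888 - 43*I*sqrt(22)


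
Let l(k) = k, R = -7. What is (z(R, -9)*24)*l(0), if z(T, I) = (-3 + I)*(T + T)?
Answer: 0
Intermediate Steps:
z(T, I) = 2*T*(-3 + I) (z(T, I) = (-3 + I)*(2*T) = 2*T*(-3 + I))
(z(R, -9)*24)*l(0) = ((2*(-7)*(-3 - 9))*24)*0 = ((2*(-7)*(-12))*24)*0 = (168*24)*0 = 4032*0 = 0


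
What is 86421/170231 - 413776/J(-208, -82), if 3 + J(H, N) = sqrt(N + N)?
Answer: 211327457601/29449963 + 827552*I*sqrt(41)/173 ≈ 7175.8 + 30630.0*I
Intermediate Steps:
J(H, N) = -3 + sqrt(2)*sqrt(N) (J(H, N) = -3 + sqrt(N + N) = -3 + sqrt(2*N) = -3 + sqrt(2)*sqrt(N))
86421/170231 - 413776/J(-208, -82) = 86421/170231 - 413776/(-3 + sqrt(2)*sqrt(-82)) = 86421*(1/170231) - 413776/(-3 + sqrt(2)*(I*sqrt(82))) = 86421/170231 - 413776/(-3 + 2*I*sqrt(41))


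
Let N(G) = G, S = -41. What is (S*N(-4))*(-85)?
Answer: -13940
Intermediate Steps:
(S*N(-4))*(-85) = -41*(-4)*(-85) = 164*(-85) = -13940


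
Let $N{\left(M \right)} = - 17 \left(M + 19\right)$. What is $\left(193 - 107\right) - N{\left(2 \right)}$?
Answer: $443$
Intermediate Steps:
$N{\left(M \right)} = -323 - 17 M$ ($N{\left(M \right)} = - 17 \left(19 + M\right) = -323 - 17 M$)
$\left(193 - 107\right) - N{\left(2 \right)} = \left(193 - 107\right) - \left(-323 - 34\right) = 86 - \left(-323 - 34\right) = 86 - -357 = 86 + 357 = 443$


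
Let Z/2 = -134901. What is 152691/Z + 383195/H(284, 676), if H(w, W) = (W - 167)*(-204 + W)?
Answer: 11117178337/10803231816 ≈ 1.0291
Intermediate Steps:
Z = -269802 (Z = 2*(-134901) = -269802)
H(w, W) = (-204 + W)*(-167 + W) (H(w, W) = (-167 + W)*(-204 + W) = (-204 + W)*(-167 + W))
152691/Z + 383195/H(284, 676) = 152691/(-269802) + 383195/(34068 + 676² - 371*676) = 152691*(-1/269802) + 383195/(34068 + 456976 - 250796) = -50897/89934 + 383195/240248 = 11117178337/10803231816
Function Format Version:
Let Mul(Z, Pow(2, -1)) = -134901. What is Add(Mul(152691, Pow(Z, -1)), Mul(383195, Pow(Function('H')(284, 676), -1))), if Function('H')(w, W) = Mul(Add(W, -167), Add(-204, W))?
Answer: Rational(11117178337, 10803231816) ≈ 1.0291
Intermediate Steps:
Z = -269802 (Z = Mul(2, -134901) = -269802)
Function('H')(w, W) = Mul(Add(-204, W), Add(-167, W)) (Function('H')(w, W) = Mul(Add(-167, W), Add(-204, W)) = Mul(Add(-204, W), Add(-167, W)))
Add(Mul(152691, Pow(Z, -1)), Mul(383195, Pow(Function('H')(284, 676), -1))) = Add(Mul(152691, Pow(-269802, -1)), Mul(383195, Pow(Add(34068, Pow(676, 2), Mul(-371, 676)), -1))) = Add(Mul(152691, Rational(-1, 269802)), Mul(383195, Pow(Add(34068, 456976, -250796), -1))) = Add(Rational(-50897, 89934), Mul(383195, Pow(240248, -1))) = Add(Rational(-50897, 89934), Mul(383195, Rational(1, 240248))) = Add(Rational(-50897, 89934), Rational(383195, 240248)) = Rational(11117178337, 10803231816)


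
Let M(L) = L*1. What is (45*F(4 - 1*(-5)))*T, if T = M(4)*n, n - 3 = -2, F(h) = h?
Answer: 1620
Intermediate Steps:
M(L) = L
n = 1 (n = 3 - 2 = 1)
T = 4 (T = 4*1 = 4)
(45*F(4 - 1*(-5)))*T = (45*(4 - 1*(-5)))*4 = (45*(4 + 5))*4 = (45*9)*4 = 405*4 = 1620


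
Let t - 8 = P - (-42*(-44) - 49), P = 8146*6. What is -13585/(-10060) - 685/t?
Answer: 25310345/18947004 ≈ 1.3358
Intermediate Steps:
P = 48876
t = 47085 (t = 8 + (48876 - (-42*(-44) - 49)) = 8 + (48876 - (1848 - 49)) = 8 + (48876 - 1*1799) = 8 + (48876 - 1799) = 8 + 47077 = 47085)
-13585/(-10060) - 685/t = -13585/(-10060) - 685/47085 = -13585*(-1/10060) - 685*1/47085 = 2717/2012 - 137/9417 = 25310345/18947004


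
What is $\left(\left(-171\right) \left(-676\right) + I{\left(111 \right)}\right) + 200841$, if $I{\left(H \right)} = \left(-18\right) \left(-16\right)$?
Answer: $316725$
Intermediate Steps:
$I{\left(H \right)} = 288$
$\left(\left(-171\right) \left(-676\right) + I{\left(111 \right)}\right) + 200841 = \left(\left(-171\right) \left(-676\right) + 288\right) + 200841 = \left(115596 + 288\right) + 200841 = 115884 + 200841 = 316725$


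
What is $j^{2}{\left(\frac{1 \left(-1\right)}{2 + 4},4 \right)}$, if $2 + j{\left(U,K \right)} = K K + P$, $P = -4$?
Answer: $100$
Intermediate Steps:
$j{\left(U,K \right)} = -6 + K^{2}$ ($j{\left(U,K \right)} = -2 + \left(K K - 4\right) = -2 + \left(K^{2} - 4\right) = -2 + \left(-4 + K^{2}\right) = -6 + K^{2}$)
$j^{2}{\left(\frac{1 \left(-1\right)}{2 + 4},4 \right)} = \left(-6 + 4^{2}\right)^{2} = \left(-6 + 16\right)^{2} = 10^{2} = 100$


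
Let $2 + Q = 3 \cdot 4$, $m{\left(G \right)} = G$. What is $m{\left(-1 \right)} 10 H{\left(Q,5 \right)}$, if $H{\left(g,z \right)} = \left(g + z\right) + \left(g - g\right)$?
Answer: $-150$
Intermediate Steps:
$Q = 10$ ($Q = -2 + 3 \cdot 4 = -2 + 12 = 10$)
$H{\left(g,z \right)} = g + z$ ($H{\left(g,z \right)} = \left(g + z\right) + 0 = g + z$)
$m{\left(-1 \right)} 10 H{\left(Q,5 \right)} = \left(-1\right) 10 \left(10 + 5\right) = \left(-10\right) 15 = -150$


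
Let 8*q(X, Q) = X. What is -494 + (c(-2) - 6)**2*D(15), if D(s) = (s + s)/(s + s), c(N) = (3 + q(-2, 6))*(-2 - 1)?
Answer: -4655/16 ≈ -290.94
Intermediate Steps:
q(X, Q) = X/8
c(N) = -33/4 (c(N) = (3 + (1/8)*(-2))*(-2 - 1) = (3 - 1/4)*(-3) = (11/4)*(-3) = -33/4)
D(s) = 1 (D(s) = (2*s)/((2*s)) = (2*s)*(1/(2*s)) = 1)
-494 + (c(-2) - 6)**2*D(15) = -494 + (-33/4 - 6)**2*1 = -494 + (-57/4)**2*1 = -494 + (3249/16)*1 = -494 + 3249/16 = -4655/16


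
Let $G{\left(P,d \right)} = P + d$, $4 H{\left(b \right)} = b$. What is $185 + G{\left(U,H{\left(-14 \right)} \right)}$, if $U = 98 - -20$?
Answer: $\frac{599}{2} \approx 299.5$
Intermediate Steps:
$H{\left(b \right)} = \frac{b}{4}$
$U = 118$ ($U = 98 + 20 = 118$)
$185 + G{\left(U,H{\left(-14 \right)} \right)} = 185 + \left(118 + \frac{1}{4} \left(-14\right)\right) = 185 + \left(118 - \frac{7}{2}\right) = 185 + \frac{229}{2} = \frac{599}{2}$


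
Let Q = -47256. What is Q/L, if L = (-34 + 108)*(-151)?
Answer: 23628/5587 ≈ 4.2291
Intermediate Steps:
L = -11174 (L = 74*(-151) = -11174)
Q/L = -47256/(-11174) = -47256*(-1/11174) = 23628/5587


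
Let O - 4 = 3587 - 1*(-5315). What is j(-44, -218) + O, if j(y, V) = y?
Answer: 8862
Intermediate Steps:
O = 8906 (O = 4 + (3587 - 1*(-5315)) = 4 + (3587 + 5315) = 4 + 8902 = 8906)
j(-44, -218) + O = -44 + 8906 = 8862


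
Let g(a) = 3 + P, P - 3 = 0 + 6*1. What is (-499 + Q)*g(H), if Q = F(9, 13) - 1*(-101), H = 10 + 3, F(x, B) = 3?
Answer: -4740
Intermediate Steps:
H = 13
P = 9 (P = 3 + (0 + 6*1) = 3 + (0 + 6) = 3 + 6 = 9)
g(a) = 12 (g(a) = 3 + 9 = 12)
Q = 104 (Q = 3 - 1*(-101) = 3 + 101 = 104)
(-499 + Q)*g(H) = (-499 + 104)*12 = -395*12 = -4740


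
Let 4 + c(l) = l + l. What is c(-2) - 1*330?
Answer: -338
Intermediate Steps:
c(l) = -4 + 2*l (c(l) = -4 + (l + l) = -4 + 2*l)
c(-2) - 1*330 = (-4 + 2*(-2)) - 1*330 = (-4 - 4) - 330 = -8 - 330 = -338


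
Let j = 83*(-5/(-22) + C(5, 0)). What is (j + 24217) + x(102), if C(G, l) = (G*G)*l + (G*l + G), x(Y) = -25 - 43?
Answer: 540823/22 ≈ 24583.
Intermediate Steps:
x(Y) = -68
C(G, l) = G + G*l + l*G² (C(G, l) = G²*l + (G + G*l) = l*G² + (G + G*l) = G + G*l + l*G²)
j = 9545/22 (j = 83*(-5/(-22) + 5*(1 + 0 + 5*0)) = 83*(-5*(-1/22) + 5*(1 + 0 + 0)) = 83*(5/22 + 5*1) = 83*(5/22 + 5) = 83*(115/22) = 9545/22 ≈ 433.86)
(j + 24217) + x(102) = (9545/22 + 24217) - 68 = 542319/22 - 68 = 540823/22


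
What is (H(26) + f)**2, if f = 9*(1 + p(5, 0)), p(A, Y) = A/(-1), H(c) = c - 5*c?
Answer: 19600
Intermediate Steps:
H(c) = -4*c
p(A, Y) = -A (p(A, Y) = A*(-1) = -A)
f = -36 (f = 9*(1 - 1*5) = 9*(1 - 5) = 9*(-4) = -36)
(H(26) + f)**2 = (-4*26 - 36)**2 = (-104 - 36)**2 = (-140)**2 = 19600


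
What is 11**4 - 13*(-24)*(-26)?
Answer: 6529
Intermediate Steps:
11**4 - 13*(-24)*(-26) = 14641 + 312*(-26) = 14641 - 8112 = 6529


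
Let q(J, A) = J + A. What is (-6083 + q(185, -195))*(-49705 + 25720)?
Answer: 146140605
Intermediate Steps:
q(J, A) = A + J
(-6083 + q(185, -195))*(-49705 + 25720) = (-6083 + (-195 + 185))*(-49705 + 25720) = (-6083 - 10)*(-23985) = -6093*(-23985) = 146140605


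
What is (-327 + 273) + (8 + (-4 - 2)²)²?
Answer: 1882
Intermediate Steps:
(-327 + 273) + (8 + (-4 - 2)²)² = -54 + (8 + (-6)²)² = -54 + (8 + 36)² = -54 + 44² = -54 + 1936 = 1882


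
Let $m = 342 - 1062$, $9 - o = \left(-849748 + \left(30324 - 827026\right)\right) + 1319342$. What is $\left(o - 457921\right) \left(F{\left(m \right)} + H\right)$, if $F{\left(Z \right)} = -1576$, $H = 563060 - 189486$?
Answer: $-48658826392$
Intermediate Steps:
$o = 327117$ ($o = 9 - \left(\left(-849748 + \left(30324 - 827026\right)\right) + 1319342\right) = 9 - \left(\left(-849748 - 796702\right) + 1319342\right) = 9 - \left(-1646450 + 1319342\right) = 9 - -327108 = 9 + 327108 = 327117$)
$m = -720$ ($m = 342 - 1062 = -720$)
$H = 373574$ ($H = 563060 - 189486 = 373574$)
$\left(o - 457921\right) \left(F{\left(m \right)} + H\right) = \left(327117 - 457921\right) \left(-1576 + 373574\right) = \left(-130804\right) 371998 = -48658826392$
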